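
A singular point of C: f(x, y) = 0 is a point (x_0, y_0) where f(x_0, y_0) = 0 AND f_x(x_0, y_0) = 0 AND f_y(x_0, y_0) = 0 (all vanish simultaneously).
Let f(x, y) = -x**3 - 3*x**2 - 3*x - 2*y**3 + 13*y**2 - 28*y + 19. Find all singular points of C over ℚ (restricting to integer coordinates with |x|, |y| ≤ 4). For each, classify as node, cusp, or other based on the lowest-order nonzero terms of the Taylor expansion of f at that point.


Singular points: {(-1, 2)}; classification: cusp.

Compute partial derivatives:
  f_x = -3*x**2 - 6*x - 3.
  f_y = -6*y**2 + 26*y - 28.
Scan x_0 ∈ {−4, ..., 4}. For each x_0, f_y(x_0, y) is a polynomial in y; find its integer roots y ∈ {−4, ..., 4}, then test f_x and f at those candidates.
  x = -4: f_y(-4, y) = -6*y**2 + 26*y - 28; vanishes at y ∈ {2}. (-4, 2): f_x = -27 ≠ 0.
  x = -3: f_y(-3, y) = -6*y**2 + 26*y - 28; vanishes at y ∈ {2}. (-3, 2): f_x = -12 ≠ 0.
  x = -2: f_y(-2, y) = -6*y**2 + 26*y - 28; vanishes at y ∈ {2}. (-2, 2): f_x = -3 ≠ 0.
  x = -1: f_y(-1, y) = -6*y**2 + 26*y - 28; vanishes at y ∈ {2}. (-1, 2): f_x = 0, f = 0 — SINGULAR.
  x = 0: f_y(0, y) = -6*y**2 + 26*y - 28; vanishes at y ∈ {2}. (0, 2): f_x = -3 ≠ 0.
  x = 1: f_y(1, y) = -6*y**2 + 26*y - 28; vanishes at y ∈ {2}. (1, 2): f_x = -12 ≠ 0.
  x = 2: f_y(2, y) = -6*y**2 + 26*y - 28; vanishes at y ∈ {2}. (2, 2): f_x = -27 ≠ 0.
  x = 3: f_y(3, y) = -6*y**2 + 26*y - 28; vanishes at y ∈ {2}. (3, 2): f_x = -48 ≠ 0.
  x = 4: f_y(4, y) = -6*y**2 + 26*y - 28; vanishes at y ∈ {2}. (4, 2): f_x = -75 ≠ 0.
Only singular point on the grid: (-1, 2).
Classify: substitute x = -1 + u, y = 2 + v and expand: f = -u**3 - 2*v**3 + v**2.
No constant or linear terms (consistent with a singular point). Quadratic part: v**2. Cubic part: -u**3 - 2*v**3.
The quadratic part v**2 is a perfect square, so there is a single (double) tangent line v = 0, i.e. y = 2. Restricting the cubic part to that line (v = 0) leaves -u**3 ≠ 0, so f is not divisible by v and the branch is v² ≈ u**3 to lowest order — this is a cusp.
Classification: cusp.


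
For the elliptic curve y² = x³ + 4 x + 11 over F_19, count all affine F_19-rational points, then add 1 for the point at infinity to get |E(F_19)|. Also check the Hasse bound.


Affine points = {(0, 7), (0, 12), (1, 4), (1, 15), (5, 2), (5, 17), (6, 2), (6, 17), (8, 2), (8, 17), (9, 4), (9, 15), (10, 5), (10, 14), (12, 1), (12, 18), (15, 8), (15, 11), (18, 5), (18, 14)}; affine count = 20; |E(F_19)| = 21.

Discriminant check: Δ ∝ 4a³ + 27b² = 4·4³ + 27·11² = 4·64 + 27·121 ≡ 8 (mod 19). Nonzero ⇒ E is nonsingular.
For each x ∈ F_19, compute rhs = x³ + 4·x + 11 mod 19, then count y ∈ F_19 with y² ≡ rhs.
  x = 0: rhs = 11, matching y values: 7, 12 (2 points).
  x = 1: rhs = 16, matching y values: 4, 15 (2 points).
  x = 2: rhs = 8, matching y values: none (0 points).
  x = 3: rhs = 12, matching y values: none (0 points).
  x = 4: rhs = 15, matching y values: none (0 points).
  x = 5: rhs = 4, matching y values: 2, 17 (2 points).
  x = 6: rhs = 4, matching y values: 2, 17 (2 points).
  x = 7: rhs = 2, matching y values: none (0 points).
  x = 8: rhs = 4, matching y values: 2, 17 (2 points).
  x = 9: rhs = 16, matching y values: 4, 15 (2 points).
  x = 10: rhs = 6, matching y values: 5, 14 (2 points).
  x = 11: rhs = 18, matching y values: none (0 points).
  x = 12: rhs = 1, matching y values: 1, 18 (2 points).
  x = 13: rhs = 18, matching y values: none (0 points).
  x = 14: rhs = 18, matching y values: none (0 points).
  x = 15: rhs = 7, matching y values: 8, 11 (2 points).
  x = 16: rhs = 10, matching y values: none (0 points).
  x = 17: rhs = 14, matching y values: none (0 points).
  x = 18: rhs = 6, matching y values: 5, 14 (2 points).
Total affine count: 20.
Full point count |E(F_19)| = 20 + 1 = 21.
Hasse bound: |21 − (19+1)| = |1| = 1 ≤ 2√19 ≈ 8.7178 ✓.


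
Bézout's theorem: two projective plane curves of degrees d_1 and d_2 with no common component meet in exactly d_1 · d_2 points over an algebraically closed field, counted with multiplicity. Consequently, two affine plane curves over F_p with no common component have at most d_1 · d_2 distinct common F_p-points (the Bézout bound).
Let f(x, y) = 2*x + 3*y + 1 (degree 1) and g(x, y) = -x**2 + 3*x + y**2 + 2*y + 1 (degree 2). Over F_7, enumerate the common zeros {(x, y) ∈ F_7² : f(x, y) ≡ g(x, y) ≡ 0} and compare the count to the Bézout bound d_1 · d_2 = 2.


Common zeros: {(4, 4)}; count = 1; Bézout bound = 2.

deg(f) = 1, deg(g) = 2, so Bézout bound = 2.
Scan x ∈ F_7. For each x, list the y ∈ F_7 with f(x, y) ≡ 0 and those with g(x, y) ≡ 0 (mod 7); the common zeros in that column are the intersection.
  x = 0: f ≡ 0 at y ∈ {2}; g ≡ 0 at y ∈ {6}; common: ∅.
  x = 1: f ≡ 0 at y ∈ {6}; g ≡ 0 at y ∈ ∅; common: ∅.
  x = 2: f ≡ 0 at y ∈ {3}; g ≡ 0 at y ∈ ∅; common: ∅.
  x = 3: f ≡ 0 at y ∈ {0}; g ≡ 0 at y ∈ {6}; common: ∅.
  x = 4: f ≡ 0 at y ∈ {4}; g ≡ 0 at y ∈ {1, 4}; common: {4}.
  x = 5: f ≡ 0 at y ∈ {1}; g ≡ 0 at y ∈ ∅; common: ∅.
  x = 6: f ≡ 0 at y ∈ {5}; g ≡ 0 at y ∈ {1, 4}; common: ∅.
Collecting: common zeros = {(4, 4)}, so the count is 1.
Comparison with the Bézout bound: 1 ≤ 2 = deg(f)·deg(g), as expected for curves with no common component (the affine F_7-count falls short of the bound because intersections may lie at infinity, over extension fields, or carry multiplicity).


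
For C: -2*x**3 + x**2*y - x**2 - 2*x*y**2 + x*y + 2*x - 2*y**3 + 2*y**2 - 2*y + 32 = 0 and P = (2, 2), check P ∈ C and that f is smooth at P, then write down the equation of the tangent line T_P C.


Tangent line at P: -24*x - 28*y + 104 = 0.

Step 1: f(2, 2) = 0, so P lies on C.
Step 2: partial derivatives
  f_x(x, y) = -6*x**2 + 2*x*y - 2*x - 2*y**2 + y + 2, f_y(x, y) = x**2 - 4*x*y + x - 6*y**2 + 4*y - 2.
  f_x(P) = -24, f_y(P) = -28 (gradient nonzero, so P is smooth).
Step 3: tangent line at P: -24·(x − 2) + -28·(y − 2) = 0.
Expanding: -24*x - 28*y + 104 = 0.


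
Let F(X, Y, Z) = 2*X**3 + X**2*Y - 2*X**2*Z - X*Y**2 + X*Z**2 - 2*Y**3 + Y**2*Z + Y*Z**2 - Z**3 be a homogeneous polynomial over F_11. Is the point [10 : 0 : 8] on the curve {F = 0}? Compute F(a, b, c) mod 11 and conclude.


F(10,0,8) ≡ 0 (mod 11); P is on the curve.

Evaluate F(10, 0, 8) term-by-term (mod 11).
  2*X**3 ↦ 2·1000·1·1 = 2000
  X**2*Y ↦ 1·100·0·1 = 0
  -2*X**2*Z ↦ -2·100·1·8 = -1600
  -X*Y**2 ↦ -1·10·0·1 = 0
  X*Z**2 ↦ 1·10·1·64 = 640
  -2*Y**3 ↦ -2·1·0·1 = 0
  Y**2*Z ↦ 1·1·0·8 = 0
  Y*Z**2 ↦ 1·1·0·64 = 0
  -Z**3 ↦ -1·1·1·512 = -512
Sum: F(10, 0, 8) = (2000) + (0) + (-1600) + (0) + (640) + (0) + (0) + (0) + (-512) = 528.
Reducing mod 11: 528 ≡ 0 (mod 11).
Since F(a, b, c) ≡ 0 (mod 11), P lies on the curve.


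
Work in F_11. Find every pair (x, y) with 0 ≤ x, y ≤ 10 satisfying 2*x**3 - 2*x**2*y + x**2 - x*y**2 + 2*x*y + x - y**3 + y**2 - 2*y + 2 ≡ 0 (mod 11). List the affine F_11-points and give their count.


Affine F_11-points: {(0, 1), (0, 3), (0, 8), (1, 4), (2, 2), (2, 6), (4, 4), (4, 6), (4, 9), (5, 6), (7, 7), (7, 10), (9, 5), (10, 0)}; count = 14.

For each of the 121 pairs (x, y) ∈ F_11², evaluate f(x, y) mod 11. Record the zeros.
  x = 0: [0↦2, 1↦0, 2↦5, 3↦0, 4↦1, 5↦2, 6↦8, 7↦2, 8↦0, 9↦7, 10↦6]  zeros at y ∈ {1, 3, 8}
  x = 1: [0↦6, 1↦3, 2↦5, 3↦6, 4↦0, 5↦3, 6↦9, 7↦1, 8↦6, 9↦7, 10↦9]  zeros at y ∈ {4}
  x = 2: [0↦2, 1↦5, 2↦0, 3↦3, 4↦8, 5↦9, 6↦0, 7↦8, 8↦5, 9↦7, 10↦8]  zeros at y ∈ {2, 6}
  x = 3: [0↦2, 1↦7, 2↦2, 3↦3, 4↦4, 5↦10, 6↦4, 7↦2, 8↦9, 9↦8, 10↦4]  zeros at y ∈ ∅
  x = 4: [0↦7, 1↦10, 2↦1, 3↦7, 4↦0, 5↦7, 6↦0, 7↦6, 8↦8, 9↦0, 10↦9]  zeros at y ∈ {4, 6, 9}
  x = 5: [0↦7, 1↦4, 2↦9, 3↦5, 4↦8, 5↦1, 6↦0, 7↦10, 8↦3, 9↦6, 10↦2]  zeros at y ∈ {6}
  x = 6: [0↦3, 1↦1, 2↦5, 3↦9, 4↦7, 5↦4, 6↦5, 7↦4, 8↦6, 9↦5, 10↦6]  zeros at y ∈ ∅
  x = 7: [0↦7, 1↦2, 2↦1, 3↦9, 4↦9, 5↦6, 6↦5, 7↦0, 8↦7, 9↦9, 10↦0]  zeros at y ∈ {7, 10}
  x = 8: [0↦9, 1↦8, 2↦9, 3↦6, 4↦4, 5↦8, 6↦1, 7↦10, 8↦7, 9↦8, 10↦7]  zeros at y ∈ ∅
  x = 9: [0↦10, 1↦9, 2↦8, 3↦1, 4↦4, 5↦0, 6↦5, 7↦2, 8↦7, 9↦3, 10↦6]  zeros at y ∈ {5}
  x = 10: [0↦0, 1↦6, 2↦10, 3↦6, 4↦10, 5↦5, 6↦7, 7↦10, 8↦8, 9↦6, 10↦9]  zeros at y ∈ {0}
Collecting zeros: affine points = {(0, 1), (0, 3), (0, 8), (1, 4), (2, 2), (2, 6), (4, 4), (4, 6), (4, 9), (5, 6), (7, 7), (7, 10), (9, 5), (10, 0)}.
Total count |C(F_11)_aff| = 14.


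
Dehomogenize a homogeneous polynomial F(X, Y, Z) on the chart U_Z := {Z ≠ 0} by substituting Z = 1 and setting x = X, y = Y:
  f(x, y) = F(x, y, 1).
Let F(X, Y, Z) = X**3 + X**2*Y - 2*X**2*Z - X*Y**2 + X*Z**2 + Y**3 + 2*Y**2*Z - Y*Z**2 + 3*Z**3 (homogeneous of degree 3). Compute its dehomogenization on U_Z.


f(x, y) = x**3 + x**2*y - 2*x**2 - x*y**2 + x + y**3 + 2*y**2 - y + 3

On U_Z we set Z = 1. Each monomial c·X^i·Y^j·Z^k in F becomes c·x^i·y^j·1^k = c·x^i·y^j.
Substituting Z = 1: F(X, Y, 1) = x**3 + x**2*y - 2*x**2 - x*y**2 + x + y**3 + 2*y**2 - y + 3.
Note: deg(f) ≤ deg(F) = 3; strict inequality happens when F is divisible by Z (lost terms).


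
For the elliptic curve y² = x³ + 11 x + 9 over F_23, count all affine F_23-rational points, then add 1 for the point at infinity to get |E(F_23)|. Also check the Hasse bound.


Affine points = {(0, 3), (0, 20), (2, 4), (2, 19), (3, 0), (4, 5), (4, 18), (9, 3), (9, 20), (11, 9), (11, 14), (12, 11), (12, 12), (13, 7), (13, 16), (14, 3), (14, 20), (16, 7), (16, 16), (17, 7), (17, 16), (18, 6), (18, 17), (19, 4), (19, 19), (20, 8), (20, 15), (21, 5), (21, 18)}; affine count = 29; |E(F_23)| = 30.

Discriminant check: Δ ∝ 4a³ + 27b² = 4·11³ + 27·9² = 4·1331 + 27·81 ≡ 13 (mod 23). Nonzero ⇒ E is nonsingular.
For each x ∈ F_23, compute rhs = x³ + 11·x + 9 mod 23, then count y ∈ F_23 with y² ≡ rhs.
  x = 0: rhs = 9, matching y values: 3, 20 (2 points).
  x = 1: rhs = 21, matching y values: none (0 points).
  x = 2: rhs = 16, matching y values: 4, 19 (2 points).
  x = 3: rhs = 0, matching y values: 0 (1 points).
  x = 4: rhs = 2, matching y values: 5, 18 (2 points).
  x = 5: rhs = 5, matching y values: none (0 points).
  x = 6: rhs = 15, matching y values: none (0 points).
  x = 7: rhs = 15, matching y values: none (0 points).
  x = 8: rhs = 11, matching y values: none (0 points).
  x = 9: rhs = 9, matching y values: 3, 20 (2 points).
  x = 10: rhs = 15, matching y values: none (0 points).
  x = 11: rhs = 12, matching y values: 9, 14 (2 points).
  x = 12: rhs = 6, matching y values: 11, 12 (2 points).
  x = 13: rhs = 3, matching y values: 7, 16 (2 points).
  x = 14: rhs = 9, matching y values: 3, 20 (2 points).
  x = 15: rhs = 7, matching y values: none (0 points).
  x = 16: rhs = 3, matching y values: 7, 16 (2 points).
  x = 17: rhs = 3, matching y values: 7, 16 (2 points).
  x = 18: rhs = 13, matching y values: 6, 17 (2 points).
  x = 19: rhs = 16, matching y values: 4, 19 (2 points).
  x = 20: rhs = 18, matching y values: 8, 15 (2 points).
  x = 21: rhs = 2, matching y values: 5, 18 (2 points).
  x = 22: rhs = 20, matching y values: none (0 points).
Total affine count: 29.
Full point count |E(F_23)| = 29 + 1 = 30.
Hasse bound: |30 − (23+1)| = |6| = 6 ≤ 2√23 ≈ 9.5917 ✓.


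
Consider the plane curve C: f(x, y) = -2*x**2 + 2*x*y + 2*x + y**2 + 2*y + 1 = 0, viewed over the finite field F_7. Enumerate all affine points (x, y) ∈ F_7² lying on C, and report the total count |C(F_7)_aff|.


Affine F_7-points: {(0, 6)}; count = 1.

For each of the 49 pairs (x, y) ∈ F_7², evaluate f(x, y) mod 7. Record the zeros.
  x = 0: [0↦1, 1↦4, 2↦2, 3↦2, 4↦4, 5↦1, 6↦0]  zeros at y ∈ {6}
  x = 1: [0↦1, 1↦6, 2↦6, 3↦1, 4↦5, 5↦4, 6↦5]  zeros at y ∈ ∅
  x = 2: [0↦4, 1↦4, 2↦6, 3↦3, 4↦2, 5↦3, 6↦6]  zeros at y ∈ ∅
  x = 3: [0↦3, 1↦5, 2↦2, 3↦1, 4↦2, 5↦5, 6↦3]  zeros at y ∈ ∅
  x = 4: [0↦5, 1↦2, 2↦1, 3↦2, 4↦5, 5↦3, 6↦3]  zeros at y ∈ ∅
  x = 5: [0↦3, 1↦2, 2↦3, 3↦6, 4↦4, 5↦4, 6↦6]  zeros at y ∈ ∅
  x = 6: [0↦4, 1↦5, 2↦1, 3↦6, 4↦6, 5↦1, 6↦5]  zeros at y ∈ ∅
Collecting zeros: affine points = {(0, 6)}.
Total count |C(F_7)_aff| = 1.


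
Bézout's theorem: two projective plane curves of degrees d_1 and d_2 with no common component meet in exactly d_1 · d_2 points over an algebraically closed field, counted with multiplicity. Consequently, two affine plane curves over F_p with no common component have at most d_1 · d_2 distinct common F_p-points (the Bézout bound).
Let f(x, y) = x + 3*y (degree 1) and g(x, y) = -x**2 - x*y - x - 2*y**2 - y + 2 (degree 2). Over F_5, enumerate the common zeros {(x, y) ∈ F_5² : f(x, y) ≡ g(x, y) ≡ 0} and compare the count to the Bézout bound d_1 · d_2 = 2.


Common zeros: ∅; count = 0; Bézout bound = 2.

deg(f) = 1, deg(g) = 2, so Bézout bound = 2.
Scan x ∈ F_5. For each x, list the y ∈ F_5 with f(x, y) ≡ 0 and those with g(x, y) ≡ 0 (mod 5); the common zeros in that column are the intersection.
  x = 0: f ≡ 0 at y ∈ {0}; g ≡ 0 at y ∈ ∅; common: ∅.
  x = 1: f ≡ 0 at y ∈ {3}; g ≡ 0 at y ∈ {0, 4}; common: ∅.
  x = 2: f ≡ 0 at y ∈ {1}; g ≡ 0 at y ∈ ∅; common: ∅.
  x = 3: f ≡ 0 at y ∈ {4}; g ≡ 0 at y ∈ {0, 3}; common: ∅.
  x = 4: f ≡ 0 at y ∈ {2}; g ≡ 0 at y ∈ {1, 4}; common: ∅.
Collecting: common zeros = ∅, so the count is 0.
Comparison with the Bézout bound: 0 ≤ 2 = deg(f)·deg(g), as expected for curves with no common component (the affine F_5-count falls short of the bound because intersections may lie at infinity, over extension fields, or carry multiplicity).


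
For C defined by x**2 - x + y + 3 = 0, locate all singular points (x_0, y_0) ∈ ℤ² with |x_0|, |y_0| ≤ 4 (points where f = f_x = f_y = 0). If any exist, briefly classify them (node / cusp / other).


No singular points in the scanned grid; C is smooth there.

Compute partial derivatives:
  f_x = 2*x - 1.
  f_y = 1.
f_y = 1 is a nonzero constant, so f_y never vanishes: no point (x, y) can satisfy f = f_x = f_y = 0. In particular no (x, y) ∈ {−4, ..., 4}² is singular; the curve is smooth.


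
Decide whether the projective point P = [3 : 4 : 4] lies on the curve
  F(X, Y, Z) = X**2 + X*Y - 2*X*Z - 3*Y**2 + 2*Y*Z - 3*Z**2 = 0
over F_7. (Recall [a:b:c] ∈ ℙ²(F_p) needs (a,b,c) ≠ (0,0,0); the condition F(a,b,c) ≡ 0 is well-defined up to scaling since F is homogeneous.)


F(3,4,4) ≡ 3 (mod 7); P is NOT on the curve.

Evaluate F(3, 4, 4) term-by-term (mod 7).
  X**2 ↦ 1·9·1·1 = 9
  X*Y ↦ 1·3·4·1 = 12
  -2*X*Z ↦ -2·3·1·4 = -24
  -3*Y**2 ↦ -3·1·16·1 = -48
  2*Y*Z ↦ 2·1·4·4 = 32
  -3*Z**2 ↦ -3·1·1·16 = -48
Sum: F(3, 4, 4) = (9) + (12) + (-24) + (-48) + (32) + (-48) = -67.
Reducing mod 7: -67 ≡ 3 (mod 7).
Since F(a, b, c) ≡ 3 ≠ 0 (mod 7), P does NOT lie on the curve.


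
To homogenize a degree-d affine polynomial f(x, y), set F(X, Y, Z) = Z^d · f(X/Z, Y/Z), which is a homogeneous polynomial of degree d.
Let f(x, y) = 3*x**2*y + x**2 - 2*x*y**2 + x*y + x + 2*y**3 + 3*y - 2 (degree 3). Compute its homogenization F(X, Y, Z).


F(X, Y, Z) = 3*X**2*Y + X**2*Z - 2*X*Y**2 + X*Y*Z + X*Z**2 + 2*Y**3 + 3*Y*Z**2 - 2*Z**3

deg(f) = 3.
Substitute x = X/Z, y = Y/Z into f, then multiply by Z^3.
  monomial 3·x^2·y^1 ↦ 3·X^2·Y^1·Z^0.
  monomial 1·x^2·y^0 ↦ 1·X^2·Y^0·Z^1.
  monomial -2·x^1·y^2 ↦ -2·X^1·Y^2·Z^0.
  monomial 1·x^1·y^1 ↦ 1·X^1·Y^1·Z^1.
  monomial 1·x^1·y^0 ↦ 1·X^1·Y^0·Z^2.
  monomial 2·x^0·y^3 ↦ 2·X^0·Y^3·Z^0.
  monomial 3·x^0·y^1 ↦ 3·X^0·Y^1·Z^2.
  monomial -2·x^0·y^0 ↦ -2·X^0·Y^0·Z^3.
Collecting: F(X, Y, Z) = 3*X**2*Y + X**2*Z - 2*X*Y**2 + X*Y*Z + X*Z**2 + 2*Y**3 + 3*Y*Z**2 - 2*Z**3.


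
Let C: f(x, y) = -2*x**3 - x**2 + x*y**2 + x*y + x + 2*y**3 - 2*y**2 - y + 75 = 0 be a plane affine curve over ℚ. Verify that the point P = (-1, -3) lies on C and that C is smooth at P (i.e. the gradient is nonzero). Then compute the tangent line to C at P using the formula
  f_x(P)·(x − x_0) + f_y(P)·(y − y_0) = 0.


Tangent line at P: 3*x + 70*y + 213 = 0.

Step 1: f(-1, -3) = 0, so P lies on C.
Step 2: partial derivatives
  f_x(x, y) = -6*x**2 - 2*x + y**2 + y + 1, f_y(x, y) = 2*x*y + x + 6*y**2 - 4*y - 1.
  f_x(P) = 3, f_y(P) = 70 (gradient nonzero, so P is smooth).
Step 3: tangent line at P: 3·(x − -1) + 70·(y − -3) = 0.
Expanding: 3*x + 70*y + 213 = 0.


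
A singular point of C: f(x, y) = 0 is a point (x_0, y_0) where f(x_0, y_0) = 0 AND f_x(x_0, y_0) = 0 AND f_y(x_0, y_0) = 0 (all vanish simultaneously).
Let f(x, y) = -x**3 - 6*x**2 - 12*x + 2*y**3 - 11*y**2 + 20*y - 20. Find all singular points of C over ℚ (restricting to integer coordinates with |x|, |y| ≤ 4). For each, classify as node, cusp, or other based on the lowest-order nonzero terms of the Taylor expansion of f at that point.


Singular points: {(-2, 2)}; classification: cusp.

Compute partial derivatives:
  f_x = -3*x**2 - 12*x - 12.
  f_y = 6*y**2 - 22*y + 20.
Scan x_0 ∈ {−4, ..., 4}. For each x_0, f_y(x_0, y) is a polynomial in y; find its integer roots y ∈ {−4, ..., 4}, then test f_x and f at those candidates.
  x = -4: f_y(-4, y) = 6*y**2 - 22*y + 20; vanishes at y ∈ {2}. (-4, 2): f_x = -12 ≠ 0.
  x = -3: f_y(-3, y) = 6*y**2 - 22*y + 20; vanishes at y ∈ {2}. (-3, 2): f_x = -3 ≠ 0.
  x = -2: f_y(-2, y) = 6*y**2 - 22*y + 20; vanishes at y ∈ {2}. (-2, 2): f_x = 0, f = 0 — SINGULAR.
  x = -1: f_y(-1, y) = 6*y**2 - 22*y + 20; vanishes at y ∈ {2}. (-1, 2): f_x = -3 ≠ 0.
  x = 0: f_y(0, y) = 6*y**2 - 22*y + 20; vanishes at y ∈ {2}. (0, 2): f_x = -12 ≠ 0.
  x = 1: f_y(1, y) = 6*y**2 - 22*y + 20; vanishes at y ∈ {2}. (1, 2): f_x = -27 ≠ 0.
  x = 2: f_y(2, y) = 6*y**2 - 22*y + 20; vanishes at y ∈ {2}. (2, 2): f_x = -48 ≠ 0.
  x = 3: f_y(3, y) = 6*y**2 - 22*y + 20; vanishes at y ∈ {2}. (3, 2): f_x = -75 ≠ 0.
  x = 4: f_y(4, y) = 6*y**2 - 22*y + 20; vanishes at y ∈ {2}. (4, 2): f_x = -108 ≠ 0.
Only singular point on the grid: (-2, 2).
Classify: substitute x = -2 + u, y = 2 + v and expand: f = -u**3 + 2*v**3 + v**2.
No constant or linear terms (consistent with a singular point). Quadratic part: v**2. Cubic part: -u**3 + 2*v**3.
The quadratic part v**2 is a perfect square, so there is a single (double) tangent line v = 0, i.e. y = 2. Restricting the cubic part to that line (v = 0) leaves -u**3 ≠ 0, so f is not divisible by v and the branch is v² ≈ u**3 to lowest order — this is a cusp.
Classification: cusp.


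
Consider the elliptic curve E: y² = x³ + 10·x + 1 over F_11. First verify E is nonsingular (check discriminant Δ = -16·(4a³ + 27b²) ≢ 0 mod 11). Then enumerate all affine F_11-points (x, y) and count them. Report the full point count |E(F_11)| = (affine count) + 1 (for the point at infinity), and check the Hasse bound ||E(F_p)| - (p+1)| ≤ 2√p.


Affine points = {(0, 1), (0, 10), (1, 1), (1, 10), (3, 5), (3, 6), (5, 0), (10, 1), (10, 10)}; affine count = 9; |E(F_11)| = 10.

Discriminant check: Δ ∝ 4a³ + 27b² = 4·10³ + 27·1² = 4·1000 + 27·1 ≡ 1 (mod 11). Nonzero ⇒ E is nonsingular.
For each x ∈ F_11, compute rhs = x³ + 10·x + 1 mod 11, then count y ∈ F_11 with y² ≡ rhs.
  x = 0: rhs = 1, matching y values: 1, 10 (2 points).
  x = 1: rhs = 1, matching y values: 1, 10 (2 points).
  x = 2: rhs = 7, matching y values: none (0 points).
  x = 3: rhs = 3, matching y values: 5, 6 (2 points).
  x = 4: rhs = 6, matching y values: none (0 points).
  x = 5: rhs = 0, matching y values: 0 (1 points).
  x = 6: rhs = 2, matching y values: none (0 points).
  x = 7: rhs = 7, matching y values: none (0 points).
  x = 8: rhs = 10, matching y values: none (0 points).
  x = 9: rhs = 6, matching y values: none (0 points).
  x = 10: rhs = 1, matching y values: 1, 10 (2 points).
Total affine count: 9.
Full point count |E(F_11)| = 9 + 1 = 10.
Hasse bound: |10 − (11+1)| = |-2| = 2 ≤ 2√11 ≈ 6.6332 ✓.


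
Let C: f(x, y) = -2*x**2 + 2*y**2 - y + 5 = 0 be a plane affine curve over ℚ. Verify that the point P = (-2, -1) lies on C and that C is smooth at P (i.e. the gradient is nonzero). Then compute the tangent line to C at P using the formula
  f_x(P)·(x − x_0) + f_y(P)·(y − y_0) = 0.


Tangent line at P: 8*x - 5*y + 11 = 0.

Step 1: f(-2, -1) = 0, so P lies on C.
Step 2: partial derivatives
  f_x(x, y) = -4*x, f_y(x, y) = 4*y - 1.
  f_x(P) = 8, f_y(P) = -5 (gradient nonzero, so P is smooth).
Step 3: tangent line at P: 8·(x − -2) + -5·(y − -1) = 0.
Expanding: 8*x - 5*y + 11 = 0.


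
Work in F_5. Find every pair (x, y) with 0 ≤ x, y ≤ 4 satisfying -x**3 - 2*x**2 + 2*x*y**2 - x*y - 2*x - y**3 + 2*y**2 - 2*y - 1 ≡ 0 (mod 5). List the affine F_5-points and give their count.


Affine F_5-points: {(0, 2), (2, 1), (2, 4), (3, 1), (4, 0), (4, 2), (4, 3)}; count = 7.

For each of the 25 pairs (x, y) ∈ F_5², evaluate f(x, y) mod 5. Record the zeros.
  x = 0: [0↦4, 1↦3, 2↦0, 3↦4, 4↦4]  zeros at y ∈ {2}
  x = 1: [0↦4, 1↦4, 2↦1, 3↦4, 4↦2]  zeros at y ∈ ∅
  x = 2: [0↦4, 1↦0, 2↦2, 3↦4, 4↦0]  zeros at y ∈ {1, 4}
  x = 3: [0↦3, 1↦0, 2↦2, 3↦3, 4↦2]  zeros at y ∈ {1}
  x = 4: [0↦0, 1↦3, 2↦0, 3↦0, 4↦2]  zeros at y ∈ {0, 2, 3}
Collecting zeros: affine points = {(0, 2), (2, 1), (2, 4), (3, 1), (4, 0), (4, 2), (4, 3)}.
Total count |C(F_5)_aff| = 7.


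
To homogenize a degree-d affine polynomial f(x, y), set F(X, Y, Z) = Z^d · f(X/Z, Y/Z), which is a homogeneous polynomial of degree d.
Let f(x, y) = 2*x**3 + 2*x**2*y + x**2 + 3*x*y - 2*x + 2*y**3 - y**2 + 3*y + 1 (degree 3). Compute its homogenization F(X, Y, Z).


F(X, Y, Z) = 2*X**3 + 2*X**2*Y + X**2*Z + 3*X*Y*Z - 2*X*Z**2 + 2*Y**3 - Y**2*Z + 3*Y*Z**2 + Z**3

deg(f) = 3.
Substitute x = X/Z, y = Y/Z into f, then multiply by Z^3.
  monomial 2·x^3·y^0 ↦ 2·X^3·Y^0·Z^0.
  monomial 2·x^2·y^1 ↦ 2·X^2·Y^1·Z^0.
  monomial 1·x^2·y^0 ↦ 1·X^2·Y^0·Z^1.
  monomial 3·x^1·y^1 ↦ 3·X^1·Y^1·Z^1.
  monomial -2·x^1·y^0 ↦ -2·X^1·Y^0·Z^2.
  monomial 2·x^0·y^3 ↦ 2·X^0·Y^3·Z^0.
  monomial -1·x^0·y^2 ↦ -1·X^0·Y^2·Z^1.
  monomial 3·x^0·y^1 ↦ 3·X^0·Y^1·Z^2.
  monomial 1·x^0·y^0 ↦ 1·X^0·Y^0·Z^3.
Collecting: F(X, Y, Z) = 2*X**3 + 2*X**2*Y + X**2*Z + 3*X*Y*Z - 2*X*Z**2 + 2*Y**3 - Y**2*Z + 3*Y*Z**2 + Z**3.


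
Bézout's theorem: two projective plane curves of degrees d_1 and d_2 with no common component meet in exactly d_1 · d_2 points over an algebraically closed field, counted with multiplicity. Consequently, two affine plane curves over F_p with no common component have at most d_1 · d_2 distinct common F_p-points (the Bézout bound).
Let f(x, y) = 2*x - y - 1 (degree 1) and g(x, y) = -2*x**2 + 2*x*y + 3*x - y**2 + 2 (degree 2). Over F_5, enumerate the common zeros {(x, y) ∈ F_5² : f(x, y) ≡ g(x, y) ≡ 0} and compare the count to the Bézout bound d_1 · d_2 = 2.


Common zeros: ∅; count = 0; Bézout bound = 2.

deg(f) = 1, deg(g) = 2, so Bézout bound = 2.
Scan x ∈ F_5. For each x, list the y ∈ F_5 with f(x, y) ≡ 0 and those with g(x, y) ≡ 0 (mod 5); the common zeros in that column are the intersection.
  x = 0: f ≡ 0 at y ∈ {4}; g ≡ 0 at y ∈ ∅; common: ∅.
  x = 1: f ≡ 0 at y ∈ {1}; g ≡ 0 at y ∈ {3, 4}; common: ∅.
  x = 2: f ≡ 0 at y ∈ {3}; g ≡ 0 at y ∈ {0, 4}; common: ∅.
  x = 3: f ≡ 0 at y ∈ {0}; g ≡ 0 at y ∈ ∅; common: ∅.
  x = 4: f ≡ 0 at y ∈ {2}; g ≡ 0 at y ∈ ∅; common: ∅.
Collecting: common zeros = ∅, so the count is 0.
Comparison with the Bézout bound: 0 ≤ 2 = deg(f)·deg(g), as expected for curves with no common component (the affine F_5-count falls short of the bound because intersections may lie at infinity, over extension fields, or carry multiplicity).


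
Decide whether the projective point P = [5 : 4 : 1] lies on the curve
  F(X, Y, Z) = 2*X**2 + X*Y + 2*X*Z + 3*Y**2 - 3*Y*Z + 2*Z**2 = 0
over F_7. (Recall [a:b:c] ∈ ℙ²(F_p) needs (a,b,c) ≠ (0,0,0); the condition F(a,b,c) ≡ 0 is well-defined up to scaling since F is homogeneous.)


F(5,4,1) ≡ 6 (mod 7); P is NOT on the curve.

Evaluate F(5, 4, 1) term-by-term (mod 7).
  2*X**2 ↦ 2·25·1·1 = 50
  X*Y ↦ 1·5·4·1 = 20
  2*X*Z ↦ 2·5·1·1 = 10
  3*Y**2 ↦ 3·1·16·1 = 48
  -3*Y*Z ↦ -3·1·4·1 = -12
  2*Z**2 ↦ 2·1·1·1 = 2
Sum: F(5, 4, 1) = (50) + (20) + (10) + (48) + (-12) + (2) = 118.
Reducing mod 7: 118 ≡ 6 (mod 7).
Since F(a, b, c) ≡ 6 ≠ 0 (mod 7), P does NOT lie on the curve.


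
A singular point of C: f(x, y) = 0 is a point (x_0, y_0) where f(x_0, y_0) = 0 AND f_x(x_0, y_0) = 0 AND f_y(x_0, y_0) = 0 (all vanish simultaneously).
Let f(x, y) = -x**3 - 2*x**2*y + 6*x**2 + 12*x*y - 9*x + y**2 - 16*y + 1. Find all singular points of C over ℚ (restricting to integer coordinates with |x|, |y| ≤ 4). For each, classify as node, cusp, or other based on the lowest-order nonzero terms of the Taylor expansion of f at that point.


Singular points: {(3, -1)}; classification: node.

Compute partial derivatives:
  f_x = -3*x**2 - 4*x*y + 12*x + 12*y - 9.
  f_y = -2*x**2 + 12*x + 2*y - 16.
Scan x_0 ∈ {−4, ..., 4}. For each x_0, f_y(x_0, y) is a polynomial in y; find its integer roots y ∈ {−4, ..., 4}, then test f_x and f at those candidates.
  x = -4: f_y(-4, y) = 2*y - 96; no integer root y with |y| ≤ 4.
  x = -3: f_y(-3, y) = 2*y - 70; no integer root y with |y| ≤ 4.
  x = -2: f_y(-2, y) = 2*y - 48; no integer root y with |y| ≤ 4.
  x = -1: f_y(-1, y) = 2*y - 30; no integer root y with |y| ≤ 4.
  x = 0: f_y(0, y) = 2*y - 16; no integer root y with |y| ≤ 4.
  x = 1: f_y(1, y) = 2*y - 6; vanishes at y ∈ {3}. (1, 3): f_x = 24 ≠ 0.
  x = 2: f_y(2, y) = 2*y; vanishes at y ∈ {0}. (2, 0): f_x = 3 ≠ 0.
  x = 3: f_y(3, y) = 2*y + 2; vanishes at y ∈ {-1}. (3, -1): f_x = 0, f = 0 — SINGULAR.
  x = 4: f_y(4, y) = 2*y; vanishes at y ∈ {0}. (4, 0): f_x = -9 ≠ 0.
Only singular point on the grid: (3, -1).
Classify: substitute x = 3 + u, y = -1 + v and expand: f = -u**3 - 2*u**2*v - u**2 + v**2.
No constant or linear terms (consistent with a singular point). Quadratic part: -u**2 + v**2. Cubic part: -u**3 - 2*u**2*v.
The quadratic part v**2 - u**2 = (v − u)(v + u) splits into two distinct linear factors, so there are two distinct tangent lines y − -1 = ±(x − 3) — this is a node (ordinary double point).
Classification: node.


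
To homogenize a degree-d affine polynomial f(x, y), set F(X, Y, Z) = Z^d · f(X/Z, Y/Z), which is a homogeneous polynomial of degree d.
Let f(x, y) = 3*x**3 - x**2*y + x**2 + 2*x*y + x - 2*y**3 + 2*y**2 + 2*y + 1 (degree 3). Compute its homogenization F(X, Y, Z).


F(X, Y, Z) = 3*X**3 - X**2*Y + X**2*Z + 2*X*Y*Z + X*Z**2 - 2*Y**3 + 2*Y**2*Z + 2*Y*Z**2 + Z**3

deg(f) = 3.
Substitute x = X/Z, y = Y/Z into f, then multiply by Z^3.
  monomial 3·x^3·y^0 ↦ 3·X^3·Y^0·Z^0.
  monomial -1·x^2·y^1 ↦ -1·X^2·Y^1·Z^0.
  monomial 1·x^2·y^0 ↦ 1·X^2·Y^0·Z^1.
  monomial 2·x^1·y^1 ↦ 2·X^1·Y^1·Z^1.
  monomial 1·x^1·y^0 ↦ 1·X^1·Y^0·Z^2.
  monomial -2·x^0·y^3 ↦ -2·X^0·Y^3·Z^0.
  monomial 2·x^0·y^2 ↦ 2·X^0·Y^2·Z^1.
  monomial 2·x^0·y^1 ↦ 2·X^0·Y^1·Z^2.
  monomial 1·x^0·y^0 ↦ 1·X^0·Y^0·Z^3.
Collecting: F(X, Y, Z) = 3*X**3 - X**2*Y + X**2*Z + 2*X*Y*Z + X*Z**2 - 2*Y**3 + 2*Y**2*Z + 2*Y*Z**2 + Z**3.


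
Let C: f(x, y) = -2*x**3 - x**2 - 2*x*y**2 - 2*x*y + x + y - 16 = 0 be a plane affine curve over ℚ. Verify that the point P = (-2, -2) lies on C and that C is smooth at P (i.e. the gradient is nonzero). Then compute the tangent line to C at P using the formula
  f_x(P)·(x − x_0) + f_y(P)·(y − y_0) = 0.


Tangent line at P: -23*x - 11*y - 68 = 0.

Step 1: f(-2, -2) = 0, so P lies on C.
Step 2: partial derivatives
  f_x(x, y) = -6*x**2 - 2*x - 2*y**2 - 2*y + 1, f_y(x, y) = -4*x*y - 2*x + 1.
  f_x(P) = -23, f_y(P) = -11 (gradient nonzero, so P is smooth).
Step 3: tangent line at P: -23·(x − -2) + -11·(y − -2) = 0.
Expanding: -23*x - 11*y - 68 = 0.


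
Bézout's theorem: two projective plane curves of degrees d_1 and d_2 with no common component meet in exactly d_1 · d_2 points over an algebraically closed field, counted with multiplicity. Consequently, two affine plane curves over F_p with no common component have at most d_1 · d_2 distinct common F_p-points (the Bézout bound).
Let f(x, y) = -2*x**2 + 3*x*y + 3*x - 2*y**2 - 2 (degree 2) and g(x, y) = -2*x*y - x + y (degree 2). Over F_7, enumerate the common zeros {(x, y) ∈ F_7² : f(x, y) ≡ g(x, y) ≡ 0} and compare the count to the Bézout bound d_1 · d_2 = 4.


Common zeros: {(6, 2)}; count = 1; Bézout bound = 4.

deg(f) = 2, deg(g) = 2, so Bézout bound = 4.
Scan x ∈ F_7. For each x, list the y ∈ F_7 with f(x, y) ≡ 0 and those with g(x, y) ≡ 0 (mod 7); the common zeros in that column are the intersection.
  x = 0: f ≡ 0 at y ∈ ∅; g ≡ 0 at y ∈ {0}; common: ∅.
  x = 1: f ≡ 0 at y ∈ {1, 4}; g ≡ 0 at y ∈ {6}; common: ∅.
  x = 2: f ≡ 0 at y ∈ {1, 2}; g ≡ 0 at y ∈ {4}; common: ∅.
  x = 3: f ≡ 0 at y ∈ {4}; g ≡ 0 at y ∈ {5}; common: ∅.
  x = 4: f ≡ 0 at y ∈ ∅; g ≡ 0 at y ∈ ∅; common: ∅.
  x = 5: f ≡ 0 at y ∈ ∅; g ≡ 0 at y ∈ {1}; common: ∅.
  x = 6: f ≡ 0 at y ∈ {0, 2}; g ≡ 0 at y ∈ {2}; common: {2}.
Collecting: common zeros = {(6, 2)}, so the count is 1.
Comparison with the Bézout bound: 1 ≤ 4 = deg(f)·deg(g), as expected for curves with no common component (the affine F_7-count falls short of the bound because intersections may lie at infinity, over extension fields, or carry multiplicity).


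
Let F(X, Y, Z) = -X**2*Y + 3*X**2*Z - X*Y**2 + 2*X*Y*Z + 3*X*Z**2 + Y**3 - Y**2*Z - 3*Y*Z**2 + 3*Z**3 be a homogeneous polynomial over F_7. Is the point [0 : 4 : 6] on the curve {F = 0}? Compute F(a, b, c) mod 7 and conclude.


F(0,4,6) ≡ 2 (mod 7); P is NOT on the curve.

Evaluate F(0, 4, 6) term-by-term (mod 7).
  -X**2*Y ↦ -1·0·4·1 = 0
  3*X**2*Z ↦ 3·0·1·6 = 0
  -X*Y**2 ↦ -1·0·16·1 = 0
  2*X*Y*Z ↦ 2·0·4·6 = 0
  3*X*Z**2 ↦ 3·0·1·36 = 0
  Y**3 ↦ 1·1·64·1 = 64
  -Y**2*Z ↦ -1·1·16·6 = -96
  -3*Y*Z**2 ↦ -3·1·4·36 = -432
  3*Z**3 ↦ 3·1·1·216 = 648
Sum: F(0, 4, 6) = (0) + (0) + (0) + (0) + (0) + (64) + (-96) + (-432) + (648) = 184.
Reducing mod 7: 184 ≡ 2 (mod 7).
Since F(a, b, c) ≡ 2 ≠ 0 (mod 7), P does NOT lie on the curve.


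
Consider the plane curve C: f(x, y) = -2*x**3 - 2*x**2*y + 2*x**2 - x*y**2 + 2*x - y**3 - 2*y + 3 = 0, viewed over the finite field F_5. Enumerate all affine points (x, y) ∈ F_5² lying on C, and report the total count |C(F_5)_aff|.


Affine F_5-points: {(0, 1), (0, 3), (1, 0), (1, 2), (4, 0), (4, 3)}; count = 6.

For each of the 25 pairs (x, y) ∈ F_5², evaluate f(x, y) mod 5. Record the zeros.
  x = 0: [0↦3, 1↦0, 2↦1, 3↦0, 4↦1]  zeros at y ∈ {1, 3}
  x = 1: [0↦0, 1↦4, 2↦0, 3↦2, 4↦4]  zeros at y ∈ {0, 2}
  x = 2: [0↦4, 1↦1, 2↦3, 3↦4, 4↦3]  zeros at y ∈ ∅
  x = 3: [0↦3, 1↦4, 2↦3, 3↦4, 4↦1]  zeros at y ∈ ∅
  x = 4: [0↦0, 1↦1, 2↦3, 3↦0, 4↦1]  zeros at y ∈ {0, 3}
Collecting zeros: affine points = {(0, 1), (0, 3), (1, 0), (1, 2), (4, 0), (4, 3)}.
Total count |C(F_5)_aff| = 6.


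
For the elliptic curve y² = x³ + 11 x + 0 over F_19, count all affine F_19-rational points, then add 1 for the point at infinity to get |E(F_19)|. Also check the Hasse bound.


Affine points = {(0, 0), (2, 7), (2, 12), (5, 3), (5, 16), (6, 4), (6, 15), (8, 7), (8, 12), (9, 7), (9, 12), (12, 6), (12, 13), (15, 5), (15, 14), (16, 4), (16, 15), (18, 8), (18, 11)}; affine count = 19; |E(F_19)| = 20.

Discriminant check: Δ ∝ 4a³ + 27b² = 4·11³ + 27·0² = 4·1331 + 27·0 ≡ 4 (mod 19). Nonzero ⇒ E is nonsingular.
For each x ∈ F_19, compute rhs = x³ + 11·x + 0 mod 19, then count y ∈ F_19 with y² ≡ rhs.
  x = 0: rhs = 0, matching y values: 0 (1 points).
  x = 1: rhs = 12, matching y values: none (0 points).
  x = 2: rhs = 11, matching y values: 7, 12 (2 points).
  x = 3: rhs = 3, matching y values: none (0 points).
  x = 4: rhs = 13, matching y values: none (0 points).
  x = 5: rhs = 9, matching y values: 3, 16 (2 points).
  x = 6: rhs = 16, matching y values: 4, 15 (2 points).
  x = 7: rhs = 2, matching y values: none (0 points).
  x = 8: rhs = 11, matching y values: 7, 12 (2 points).
  x = 9: rhs = 11, matching y values: 7, 12 (2 points).
  x = 10: rhs = 8, matching y values: none (0 points).
  x = 11: rhs = 8, matching y values: none (0 points).
  x = 12: rhs = 17, matching y values: 6, 13 (2 points).
  x = 13: rhs = 3, matching y values: none (0 points).
  x = 14: rhs = 10, matching y values: none (0 points).
  x = 15: rhs = 6, matching y values: 5, 14 (2 points).
  x = 16: rhs = 16, matching y values: 4, 15 (2 points).
  x = 17: rhs = 8, matching y values: none (0 points).
  x = 18: rhs = 7, matching y values: 8, 11 (2 points).
Total affine count: 19.
Full point count |E(F_19)| = 19 + 1 = 20.
Hasse bound: |20 − (19+1)| = |0| = 0 ≤ 2√19 ≈ 8.7178 ✓.


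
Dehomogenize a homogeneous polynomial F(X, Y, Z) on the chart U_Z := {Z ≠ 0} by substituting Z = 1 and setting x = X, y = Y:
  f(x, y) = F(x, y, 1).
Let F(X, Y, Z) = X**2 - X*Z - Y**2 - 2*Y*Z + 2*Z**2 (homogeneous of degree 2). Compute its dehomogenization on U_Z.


f(x, y) = x**2 - x - y**2 - 2*y + 2

On U_Z we set Z = 1. Each monomial c·X^i·Y^j·Z^k in F becomes c·x^i·y^j·1^k = c·x^i·y^j.
Substituting Z = 1: F(X, Y, 1) = x**2 - x - y**2 - 2*y + 2.
Note: deg(f) ≤ deg(F) = 2; strict inequality happens when F is divisible by Z (lost terms).


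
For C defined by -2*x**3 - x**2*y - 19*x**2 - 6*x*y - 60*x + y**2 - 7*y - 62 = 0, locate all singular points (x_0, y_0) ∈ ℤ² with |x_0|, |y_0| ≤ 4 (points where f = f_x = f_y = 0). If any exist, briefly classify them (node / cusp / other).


Singular points: {(-3, -1)}; classification: cusp.

Compute partial derivatives:
  f_x = -6*x**2 - 2*x*y - 38*x - 6*y - 60.
  f_y = -x**2 - 6*x + 2*y - 7.
Scan x_0 ∈ {−4, ..., 4}. For each x_0, f_y(x_0, y) is a polynomial in y; find its integer roots y ∈ {−4, ..., 4}, then test f_x and f at those candidates.
  x = -4: f_y(-4, y) = 2*y + 1; no integer root y with |y| ≤ 4.
  x = -3: f_y(-3, y) = 2*y + 2; vanishes at y ∈ {-1}. (-3, -1): f_x = 0, f = 0 — SINGULAR.
  x = -2: f_y(-2, y) = 2*y + 1; no integer root y with |y| ≤ 4.
  x = -1: f_y(-1, y) = 2*y - 2; vanishes at y ∈ {1}. (-1, 1): f_x = -32 ≠ 0.
  x = 0: f_y(0, y) = 2*y - 7; no integer root y with |y| ≤ 4.
  x = 1: f_y(1, y) = 2*y - 14; no integer root y with |y| ≤ 4.
  x = 2: f_y(2, y) = 2*y - 23; no integer root y with |y| ≤ 4.
  x = 3: f_y(3, y) = 2*y - 34; no integer root y with |y| ≤ 4.
  x = 4: f_y(4, y) = 2*y - 47; no integer root y with |y| ≤ 4.
Only singular point on the grid: (-3, -1).
Classify: substitute x = -3 + u, y = -1 + v and expand: f = -2*u**3 - u**2*v + v**2.
No constant or linear terms (consistent with a singular point). Quadratic part: v**2. Cubic part: -2*u**3 - u**2*v.
The quadratic part v**2 is a perfect square, so there is a single (double) tangent line v = 0, i.e. y = -1. Restricting the cubic part to that line (v = 0) leaves -2*u**3 ≠ 0, so f is not divisible by v and the branch is v² ≈ 2*u**3 to lowest order — this is a cusp.
Classification: cusp.


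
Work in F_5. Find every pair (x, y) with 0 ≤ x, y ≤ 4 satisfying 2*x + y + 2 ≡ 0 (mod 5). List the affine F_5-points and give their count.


Affine F_5-points: {(0, 3), (1, 1), (2, 4), (3, 2), (4, 0)}; count = 5.

For each of the 25 pairs (x, y) ∈ F_5², evaluate f(x, y) mod 5. Record the zeros.
  x = 0: [0↦2, 1↦3, 2↦4, 3↦0, 4↦1]  zeros at y ∈ {3}
  x = 1: [0↦4, 1↦0, 2↦1, 3↦2, 4↦3]  zeros at y ∈ {1}
  x = 2: [0↦1, 1↦2, 2↦3, 3↦4, 4↦0]  zeros at y ∈ {4}
  x = 3: [0↦3, 1↦4, 2↦0, 3↦1, 4↦2]  zeros at y ∈ {2}
  x = 4: [0↦0, 1↦1, 2↦2, 3↦3, 4↦4]  zeros at y ∈ {0}
Collecting zeros: affine points = {(0, 3), (1, 1), (2, 4), (3, 2), (4, 0)}.
Total count |C(F_5)_aff| = 5.


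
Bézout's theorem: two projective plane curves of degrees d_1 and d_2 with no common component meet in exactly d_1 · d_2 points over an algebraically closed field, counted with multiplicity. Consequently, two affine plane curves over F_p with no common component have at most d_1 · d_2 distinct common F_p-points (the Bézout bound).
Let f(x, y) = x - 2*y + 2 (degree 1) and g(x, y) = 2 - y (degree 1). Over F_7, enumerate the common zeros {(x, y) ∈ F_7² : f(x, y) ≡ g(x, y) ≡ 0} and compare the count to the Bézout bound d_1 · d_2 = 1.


Common zeros: {(2, 2)}; count = 1; Bézout bound = 1.

deg(f) = 1, deg(g) = 1, so Bézout bound = 1.
Scan x ∈ F_7. For each x, list the y ∈ F_7 with f(x, y) ≡ 0 and those with g(x, y) ≡ 0 (mod 7); the common zeros in that column are the intersection.
  x = 0: f ≡ 0 at y ∈ {1}; g ≡ 0 at y ∈ {2}; common: ∅.
  x = 1: f ≡ 0 at y ∈ {5}; g ≡ 0 at y ∈ {2}; common: ∅.
  x = 2: f ≡ 0 at y ∈ {2}; g ≡ 0 at y ∈ {2}; common: {2}.
  x = 3: f ≡ 0 at y ∈ {6}; g ≡ 0 at y ∈ {2}; common: ∅.
  x = 4: f ≡ 0 at y ∈ {3}; g ≡ 0 at y ∈ {2}; common: ∅.
  x = 5: f ≡ 0 at y ∈ {0}; g ≡ 0 at y ∈ {2}; common: ∅.
  x = 6: f ≡ 0 at y ∈ {4}; g ≡ 0 at y ∈ {2}; common: ∅.
Collecting: common zeros = {(2, 2)}, so the count is 1.
Comparison with the Bézout bound: 1 ≤ 1 = deg(f)·deg(g), as expected for curves with no common component (the bound is attained).


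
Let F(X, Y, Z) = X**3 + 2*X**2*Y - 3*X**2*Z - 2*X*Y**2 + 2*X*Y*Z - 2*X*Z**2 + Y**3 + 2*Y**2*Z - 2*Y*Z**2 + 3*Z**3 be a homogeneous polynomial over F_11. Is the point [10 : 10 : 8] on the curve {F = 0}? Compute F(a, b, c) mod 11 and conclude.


F(10,10,8) ≡ 5 (mod 11); P is NOT on the curve.

Evaluate F(10, 10, 8) term-by-term (mod 11).
  X**3 ↦ 1·1000·1·1 = 1000
  2*X**2*Y ↦ 2·100·10·1 = 2000
  -3*X**2*Z ↦ -3·100·1·8 = -2400
  -2*X*Y**2 ↦ -2·10·100·1 = -2000
  2*X*Y*Z ↦ 2·10·10·8 = 1600
  -2*X*Z**2 ↦ -2·10·1·64 = -1280
  Y**3 ↦ 1·1·1000·1 = 1000
  2*Y**2*Z ↦ 2·1·100·8 = 1600
  -2*Y*Z**2 ↦ -2·1·10·64 = -1280
  3*Z**3 ↦ 3·1·1·512 = 1536
Sum: F(10, 10, 8) = (1000) + (2000) + (-2400) + (-2000) + (1600) + (-1280) + (1000) + (1600) + (-1280) + (1536) = 1776.
Reducing mod 11: 1776 ≡ 5 (mod 11).
Since F(a, b, c) ≡ 5 ≠ 0 (mod 11), P does NOT lie on the curve.


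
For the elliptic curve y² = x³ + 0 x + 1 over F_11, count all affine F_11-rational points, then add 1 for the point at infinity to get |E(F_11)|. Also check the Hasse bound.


Affine points = {(0, 1), (0, 10), (2, 3), (2, 8), (5, 4), (5, 7), (7, 5), (7, 6), (9, 2), (9, 9), (10, 0)}; affine count = 11; |E(F_11)| = 12.

Discriminant check: Δ ∝ 4a³ + 27b² = 4·0³ + 27·1² = 4·0 + 27·1 ≡ 5 (mod 11). Nonzero ⇒ E is nonsingular.
For each x ∈ F_11, compute rhs = x³ + 0·x + 1 mod 11, then count y ∈ F_11 with y² ≡ rhs.
  x = 0: rhs = 1, matching y values: 1, 10 (2 points).
  x = 1: rhs = 2, matching y values: none (0 points).
  x = 2: rhs = 9, matching y values: 3, 8 (2 points).
  x = 3: rhs = 6, matching y values: none (0 points).
  x = 4: rhs = 10, matching y values: none (0 points).
  x = 5: rhs = 5, matching y values: 4, 7 (2 points).
  x = 6: rhs = 8, matching y values: none (0 points).
  x = 7: rhs = 3, matching y values: 5, 6 (2 points).
  x = 8: rhs = 7, matching y values: none (0 points).
  x = 9: rhs = 4, matching y values: 2, 9 (2 points).
  x = 10: rhs = 0, matching y values: 0 (1 points).
Total affine count: 11.
Full point count |E(F_11)| = 11 + 1 = 12.
Hasse bound: |12 − (11+1)| = |0| = 0 ≤ 2√11 ≈ 6.6332 ✓.


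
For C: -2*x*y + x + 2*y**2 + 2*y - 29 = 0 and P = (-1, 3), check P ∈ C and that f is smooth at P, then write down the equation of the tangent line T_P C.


Tangent line at P: -5*x + 16*y - 53 = 0.

Step 1: f(-1, 3) = 0, so P lies on C.
Step 2: partial derivatives
  f_x(x, y) = 1 - 2*y, f_y(x, y) = -2*x + 4*y + 2.
  f_x(P) = -5, f_y(P) = 16 (gradient nonzero, so P is smooth).
Step 3: tangent line at P: -5·(x − -1) + 16·(y − 3) = 0.
Expanding: -5*x + 16*y - 53 = 0.
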